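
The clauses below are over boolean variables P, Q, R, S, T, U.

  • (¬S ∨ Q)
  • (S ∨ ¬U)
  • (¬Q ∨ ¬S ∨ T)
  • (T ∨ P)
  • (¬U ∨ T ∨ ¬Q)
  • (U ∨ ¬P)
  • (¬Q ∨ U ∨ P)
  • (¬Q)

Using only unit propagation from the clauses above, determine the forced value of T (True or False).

(¬Q) stands alone — Q = False.
From (¬S ∨ Q) and Q = False: S = False.
(¬U ∨ S): since S = False, the clause reduces to (¬U). U = False.
(¬P ∨ U): since U = False, the clause reduces to (¬P). P = False.
From (P ∨ T) and P = False: T = True.

True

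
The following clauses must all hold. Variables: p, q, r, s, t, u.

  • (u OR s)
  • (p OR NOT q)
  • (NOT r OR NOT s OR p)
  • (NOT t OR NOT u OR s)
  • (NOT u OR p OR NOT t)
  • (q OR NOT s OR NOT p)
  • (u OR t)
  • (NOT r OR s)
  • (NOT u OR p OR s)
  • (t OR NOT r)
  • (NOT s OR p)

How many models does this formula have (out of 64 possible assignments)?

7

The models are:
  p=T q=F r=F s=F t=F u=T
  p=T q=T r=F s=F t=F u=T
  p=T q=T r=F s=T t=F u=T
  p=T q=T r=F s=T t=T u=F
  p=T q=T r=F s=T t=T u=T
  p=T q=T r=T s=T t=T u=F
  p=T q=T r=T s=T t=T u=T
Count: 7.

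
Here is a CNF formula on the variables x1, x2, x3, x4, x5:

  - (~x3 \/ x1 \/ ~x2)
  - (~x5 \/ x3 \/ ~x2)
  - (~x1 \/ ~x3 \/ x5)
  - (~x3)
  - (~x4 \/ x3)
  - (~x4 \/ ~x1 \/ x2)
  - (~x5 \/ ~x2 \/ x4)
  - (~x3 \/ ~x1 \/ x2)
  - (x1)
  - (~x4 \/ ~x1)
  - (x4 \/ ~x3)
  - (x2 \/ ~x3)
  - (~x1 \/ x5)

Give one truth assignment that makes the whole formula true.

x1=True, x2=False, x3=False, x4=False, x5=True

Check each clause:
  1. (~x2 \/ x1 \/ ~x3) — x1 is true.
  2. (~x5 \/ x3 \/ ~x2) — ~x2 is true.
  3. (x5 \/ ~x1 \/ ~x3) — ~x3 is true.
  4. (~x3) — ~x3 is true.
  5. (~x4 \/ x3) — ~x4 is true.
  6. (~x1 \/ x2 \/ ~x4) — ~x4 is true.
  7. (~x2 \/ x4 \/ ~x5) — ~x2 is true.
  8. (~x3 \/ ~x1 \/ x2) — ~x3 is true.
  9. (x1) — x1 is true.
  10. (~x4 \/ ~x1) — ~x4 is true.
  11. (x4 \/ ~x3) — ~x3 is true.
  12. (x2 \/ ~x3) — ~x3 is true.
  13. (x5 \/ ~x1) — x5 is true.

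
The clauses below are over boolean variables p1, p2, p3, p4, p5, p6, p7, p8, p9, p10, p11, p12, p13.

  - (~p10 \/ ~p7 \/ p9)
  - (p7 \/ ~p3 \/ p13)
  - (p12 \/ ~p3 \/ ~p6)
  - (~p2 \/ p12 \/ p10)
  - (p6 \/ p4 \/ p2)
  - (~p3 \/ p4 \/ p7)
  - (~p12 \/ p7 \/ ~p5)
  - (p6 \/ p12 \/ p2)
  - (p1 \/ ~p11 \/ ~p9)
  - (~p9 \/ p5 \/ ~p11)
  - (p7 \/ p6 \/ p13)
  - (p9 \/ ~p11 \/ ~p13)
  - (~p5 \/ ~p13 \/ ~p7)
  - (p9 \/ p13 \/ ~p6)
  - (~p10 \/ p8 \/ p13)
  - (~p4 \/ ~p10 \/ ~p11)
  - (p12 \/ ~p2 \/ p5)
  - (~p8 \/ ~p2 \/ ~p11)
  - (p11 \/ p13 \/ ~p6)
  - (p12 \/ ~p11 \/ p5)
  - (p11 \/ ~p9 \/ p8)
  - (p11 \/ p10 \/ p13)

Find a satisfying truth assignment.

p1 = 1, p2 = 1, p3 = 1, p4 = 1, p5 = 1, p6 = 0, p7 = 0, p8 = 0, p9 = 0, p10 = 1, p11 = 0, p12 = 0, p13 = 1

p1 occurs only positively in the remaining clauses — set p1 = True.
Set p2 = True and propagate.
Branch on p3: take p3 = True.
The remaining clauses are satisfied by p4 = True, p5 = True, p6 = False, p7 = False, p8 = False, p9 = False, p10 = True, p11 = False, p12 = False, p13 = True.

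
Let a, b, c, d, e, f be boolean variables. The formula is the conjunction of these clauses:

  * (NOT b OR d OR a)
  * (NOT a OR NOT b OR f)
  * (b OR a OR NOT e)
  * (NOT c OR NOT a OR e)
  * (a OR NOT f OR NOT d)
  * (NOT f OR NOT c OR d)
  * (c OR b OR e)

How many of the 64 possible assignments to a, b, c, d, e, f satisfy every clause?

Split on a, then b.
  a=T, b=T: 5 of the 16 assignments to (c,d,e,f) work.
  a=T, b=F: 7 of the 16 assignments to (c,d,e,f) work.
  a=F, b=T: remaining (c,d,e,f) ∈ {(F,T,F,F); (F,T,T,F); (T,T,F,F); (T,T,T,F)} — 4.
  a=F, b=F: remaining (c,d,e,f) ∈ {(T,F,F,F); (T,T,F,F)} — 2.
Total: 5 + 7 + 4 + 2 = 18.

18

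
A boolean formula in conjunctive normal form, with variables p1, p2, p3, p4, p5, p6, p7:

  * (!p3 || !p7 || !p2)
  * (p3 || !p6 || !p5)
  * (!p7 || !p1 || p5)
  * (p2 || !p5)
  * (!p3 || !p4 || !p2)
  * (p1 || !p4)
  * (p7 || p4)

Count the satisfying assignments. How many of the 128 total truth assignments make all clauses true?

16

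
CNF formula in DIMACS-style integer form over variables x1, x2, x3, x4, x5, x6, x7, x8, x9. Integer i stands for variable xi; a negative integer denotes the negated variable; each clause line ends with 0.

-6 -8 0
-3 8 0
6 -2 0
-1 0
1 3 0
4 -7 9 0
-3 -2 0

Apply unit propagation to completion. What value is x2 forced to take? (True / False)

False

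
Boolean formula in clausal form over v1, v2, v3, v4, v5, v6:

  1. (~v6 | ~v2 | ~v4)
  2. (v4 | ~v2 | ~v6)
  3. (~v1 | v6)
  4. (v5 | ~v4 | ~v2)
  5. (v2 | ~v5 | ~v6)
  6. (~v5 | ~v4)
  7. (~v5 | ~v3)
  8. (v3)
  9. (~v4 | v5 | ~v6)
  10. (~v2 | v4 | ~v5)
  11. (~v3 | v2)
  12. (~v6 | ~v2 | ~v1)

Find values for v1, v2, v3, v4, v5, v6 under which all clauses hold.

v1 = F, v2 = T, v3 = T, v4 = F, v5 = F, v6 = F

The clause (v3) is unit: v3 must be True.
(~v5) is a unit clause, so v5 = False.
The clause (v2) is unit: v2 must be True.
(~v4) is a unit clause, so v4 = False.
Unit propagation: (~v6) forces v6 = False.
(~v1) is a unit clause, so v1 = False.
Every clause has at least one true literal under this assignment.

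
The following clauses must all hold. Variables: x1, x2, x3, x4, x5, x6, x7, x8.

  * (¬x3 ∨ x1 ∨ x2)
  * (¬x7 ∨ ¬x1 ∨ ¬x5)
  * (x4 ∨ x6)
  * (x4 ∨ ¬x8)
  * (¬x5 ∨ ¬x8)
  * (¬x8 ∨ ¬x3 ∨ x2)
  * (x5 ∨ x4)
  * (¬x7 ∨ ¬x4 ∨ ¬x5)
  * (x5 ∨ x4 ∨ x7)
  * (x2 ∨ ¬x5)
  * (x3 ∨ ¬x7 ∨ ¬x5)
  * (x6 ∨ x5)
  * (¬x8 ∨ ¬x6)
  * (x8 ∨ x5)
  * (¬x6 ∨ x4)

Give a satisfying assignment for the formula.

x1=False, x2=True, x3=True, x4=True, x5=True, x6=False, x7=False, x8=False

Check each clause:
  1. (¬x3 ∨ x2 ∨ x1) — x2 is true.
  2. (¬x1 ∨ ¬x7 ∨ ¬x5) — ¬x7 is true.
  3. (x6 ∨ x4) — x4 is true.
  4. (¬x8 ∨ x4) — ¬x8 is true.
  5. (¬x5 ∨ ¬x8) — ¬x8 is true.
  6. (x2 ∨ ¬x8 ∨ ¬x3) — ¬x8 is true.
  7. (x4 ∨ x5) — x4 is true.
  8. (¬x7 ∨ ¬x5 ∨ ¬x4) — ¬x7 is true.
  9. (x4 ∨ x7 ∨ x5) — x4 is true.
  10. (x2 ∨ ¬x5) — x2 is true.
  11. (¬x5 ∨ x3 ∨ ¬x7) — x3 is true.
  12. (x6 ∨ x5) — x5 is true.
  13. (¬x6 ∨ ¬x8) — ¬x8 is true.
  14. (x5 ∨ x8) — x5 is true.
  15. (x4 ∨ ¬x6) — ¬x6 is true.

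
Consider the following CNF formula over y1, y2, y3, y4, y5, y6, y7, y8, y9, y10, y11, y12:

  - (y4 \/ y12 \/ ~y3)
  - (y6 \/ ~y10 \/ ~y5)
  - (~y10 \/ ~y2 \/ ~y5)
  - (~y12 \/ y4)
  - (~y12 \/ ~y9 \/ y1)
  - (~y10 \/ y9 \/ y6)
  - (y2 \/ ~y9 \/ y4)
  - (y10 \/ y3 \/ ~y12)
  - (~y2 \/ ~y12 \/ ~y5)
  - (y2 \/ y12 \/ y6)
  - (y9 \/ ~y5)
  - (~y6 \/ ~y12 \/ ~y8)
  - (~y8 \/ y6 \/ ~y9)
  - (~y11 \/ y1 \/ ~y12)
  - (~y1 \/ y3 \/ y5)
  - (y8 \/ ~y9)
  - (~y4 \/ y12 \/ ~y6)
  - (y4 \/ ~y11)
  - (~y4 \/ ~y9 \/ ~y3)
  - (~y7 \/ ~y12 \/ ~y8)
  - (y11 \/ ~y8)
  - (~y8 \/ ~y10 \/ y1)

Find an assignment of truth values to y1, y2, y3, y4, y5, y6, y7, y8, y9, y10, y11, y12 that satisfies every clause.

y7 occurs only negated in the remaining clauses — set y7 = False.
Set y1 = False and propagate.
For the remaining variables, y2 = True, y3 = True, y4 = True, y5 = False, y6 = True, y8 = False, y9 = False, y10 = True, y11 = False, y12 = True works.
Every clause has at least one true literal under this assignment.

y1=F, y2=T, y3=T, y4=T, y5=F, y6=T, y7=F, y8=F, y9=F, y10=T, y11=F, y12=T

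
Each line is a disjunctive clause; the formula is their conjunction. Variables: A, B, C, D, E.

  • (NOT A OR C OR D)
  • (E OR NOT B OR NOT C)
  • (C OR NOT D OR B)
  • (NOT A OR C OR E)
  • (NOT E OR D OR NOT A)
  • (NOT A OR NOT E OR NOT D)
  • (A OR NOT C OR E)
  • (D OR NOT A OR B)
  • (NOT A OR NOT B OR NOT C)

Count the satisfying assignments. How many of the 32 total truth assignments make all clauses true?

11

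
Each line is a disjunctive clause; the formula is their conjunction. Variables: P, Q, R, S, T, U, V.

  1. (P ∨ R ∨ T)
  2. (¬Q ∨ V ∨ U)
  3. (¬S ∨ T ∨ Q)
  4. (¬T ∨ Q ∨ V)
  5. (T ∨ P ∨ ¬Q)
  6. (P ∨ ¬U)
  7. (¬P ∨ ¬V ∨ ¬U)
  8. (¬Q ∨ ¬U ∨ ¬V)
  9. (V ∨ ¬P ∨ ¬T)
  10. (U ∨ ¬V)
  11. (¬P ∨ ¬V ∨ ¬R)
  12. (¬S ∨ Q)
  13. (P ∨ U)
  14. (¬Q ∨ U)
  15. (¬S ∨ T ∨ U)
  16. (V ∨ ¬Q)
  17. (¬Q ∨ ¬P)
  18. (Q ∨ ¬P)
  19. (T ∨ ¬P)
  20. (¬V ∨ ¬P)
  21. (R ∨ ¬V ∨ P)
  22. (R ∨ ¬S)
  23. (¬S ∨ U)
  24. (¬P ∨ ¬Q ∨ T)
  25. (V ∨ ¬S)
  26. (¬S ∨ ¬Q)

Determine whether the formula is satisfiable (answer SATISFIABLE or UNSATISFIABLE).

P = True:
  propagation gives Q=False; an empty clause results — contradiction.
P = False:
  propagation gives U=False; an empty clause results — contradiction.
Every branch closes, so no satisfying assignment exists.

UNSATISFIABLE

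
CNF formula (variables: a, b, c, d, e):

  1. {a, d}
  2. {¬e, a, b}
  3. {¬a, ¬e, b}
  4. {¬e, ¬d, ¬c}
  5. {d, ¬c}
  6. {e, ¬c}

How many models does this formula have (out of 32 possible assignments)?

9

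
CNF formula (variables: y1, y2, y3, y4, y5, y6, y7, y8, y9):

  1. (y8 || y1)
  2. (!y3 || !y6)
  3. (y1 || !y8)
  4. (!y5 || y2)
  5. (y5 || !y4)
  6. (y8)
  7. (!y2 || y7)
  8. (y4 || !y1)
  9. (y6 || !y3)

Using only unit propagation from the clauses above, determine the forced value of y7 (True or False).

True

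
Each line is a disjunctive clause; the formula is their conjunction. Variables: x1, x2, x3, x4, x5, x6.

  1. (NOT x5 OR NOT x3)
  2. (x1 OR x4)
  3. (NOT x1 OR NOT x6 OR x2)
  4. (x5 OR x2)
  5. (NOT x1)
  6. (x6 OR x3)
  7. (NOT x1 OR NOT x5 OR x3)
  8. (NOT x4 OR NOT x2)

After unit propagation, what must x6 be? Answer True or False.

True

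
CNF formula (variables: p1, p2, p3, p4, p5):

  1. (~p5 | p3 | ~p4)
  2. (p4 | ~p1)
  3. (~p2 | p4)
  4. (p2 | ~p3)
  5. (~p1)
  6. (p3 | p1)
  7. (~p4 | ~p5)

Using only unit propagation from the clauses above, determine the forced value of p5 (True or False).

False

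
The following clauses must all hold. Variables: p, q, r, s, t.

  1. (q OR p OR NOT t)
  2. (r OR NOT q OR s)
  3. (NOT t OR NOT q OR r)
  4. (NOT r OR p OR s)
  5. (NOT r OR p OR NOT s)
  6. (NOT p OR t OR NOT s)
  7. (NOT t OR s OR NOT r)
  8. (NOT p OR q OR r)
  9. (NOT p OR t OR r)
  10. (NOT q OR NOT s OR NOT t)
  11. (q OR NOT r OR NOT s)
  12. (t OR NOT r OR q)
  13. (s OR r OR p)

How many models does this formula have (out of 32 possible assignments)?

3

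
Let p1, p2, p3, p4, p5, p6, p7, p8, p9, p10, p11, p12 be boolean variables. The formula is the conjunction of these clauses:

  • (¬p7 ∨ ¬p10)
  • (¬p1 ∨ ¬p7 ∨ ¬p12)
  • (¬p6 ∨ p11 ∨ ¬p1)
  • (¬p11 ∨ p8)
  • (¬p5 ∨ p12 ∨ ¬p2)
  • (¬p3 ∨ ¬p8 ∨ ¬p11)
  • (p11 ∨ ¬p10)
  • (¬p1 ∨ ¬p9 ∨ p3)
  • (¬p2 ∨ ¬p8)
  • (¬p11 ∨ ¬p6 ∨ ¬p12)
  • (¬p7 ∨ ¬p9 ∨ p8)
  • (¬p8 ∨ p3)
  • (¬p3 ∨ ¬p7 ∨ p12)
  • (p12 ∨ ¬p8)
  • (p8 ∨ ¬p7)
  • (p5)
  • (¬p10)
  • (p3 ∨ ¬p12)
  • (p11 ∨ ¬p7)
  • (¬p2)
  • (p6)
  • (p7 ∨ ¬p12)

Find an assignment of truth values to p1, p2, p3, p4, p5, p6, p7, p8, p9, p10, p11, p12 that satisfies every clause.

p1=F, p2=F, p3=F, p4=F, p5=T, p6=T, p7=F, p8=F, p9=T, p10=F, p11=F, p12=F

Unit propagation: (p5) forces p5 = True.
The clause (¬p10) is unit: p10 must be False.
Unit propagation: (¬p2) forces p2 = False.
The clause (p6) is unit: p6 must be True.
Pure literal: p1 appears only negated; assign p1 = False.
Try p3 = False.
  then p8 is forced to False.
  then p11 is forced to False.
  then p7 is forced to False.
  then p12 is forced to False.
p4, p9 are now unconstrained; take p4 = False, p9 = True.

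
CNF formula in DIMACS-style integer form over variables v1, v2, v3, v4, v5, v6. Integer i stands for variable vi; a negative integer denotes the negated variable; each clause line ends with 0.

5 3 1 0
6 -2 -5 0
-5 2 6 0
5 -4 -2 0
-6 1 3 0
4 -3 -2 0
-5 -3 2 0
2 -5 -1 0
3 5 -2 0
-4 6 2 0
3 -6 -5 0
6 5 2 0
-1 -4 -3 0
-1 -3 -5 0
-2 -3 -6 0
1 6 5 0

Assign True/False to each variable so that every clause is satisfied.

v1=False, v2=False, v3=True, v4=True, v5=False, v6=True

Check each clause:
  1. (v5 \/ v3 \/ v1) — v3 is true.
  2. (~v2 \/ v6 \/ ~v5) — ~v5 is true.
  3. (~v5 \/ v6 \/ v2) — ~v5 is true.
  4. (~v4 \/ ~v2 \/ v5) — ~v2 is true.
  5. (v1 \/ ~v6 \/ v3) — v3 is true.
  6. (~v3 \/ v4 \/ ~v2) — v4 is true.
  7. (~v3 \/ v2 \/ ~v5) — ~v5 is true.
  8. (v2 \/ ~v5 \/ ~v1) — ~v5 is true.
  9. (~v2 \/ v3 \/ v5) — v3 is true.
  10. (v6 \/ ~v4 \/ v2) — v6 is true.
  11. (~v5 \/ v3 \/ ~v6) — v3 is true.
  12. (v6 \/ v5 \/ v2) — v6 is true.
  13. (~v3 \/ ~v4 \/ ~v1) — ~v1 is true.
  14. (~v5 \/ ~v3 \/ ~v1) — ~v5 is true.
  15. (~v3 \/ ~v2 \/ ~v6) — ~v2 is true.
  16. (v1 \/ v5 \/ v6) — v6 is true.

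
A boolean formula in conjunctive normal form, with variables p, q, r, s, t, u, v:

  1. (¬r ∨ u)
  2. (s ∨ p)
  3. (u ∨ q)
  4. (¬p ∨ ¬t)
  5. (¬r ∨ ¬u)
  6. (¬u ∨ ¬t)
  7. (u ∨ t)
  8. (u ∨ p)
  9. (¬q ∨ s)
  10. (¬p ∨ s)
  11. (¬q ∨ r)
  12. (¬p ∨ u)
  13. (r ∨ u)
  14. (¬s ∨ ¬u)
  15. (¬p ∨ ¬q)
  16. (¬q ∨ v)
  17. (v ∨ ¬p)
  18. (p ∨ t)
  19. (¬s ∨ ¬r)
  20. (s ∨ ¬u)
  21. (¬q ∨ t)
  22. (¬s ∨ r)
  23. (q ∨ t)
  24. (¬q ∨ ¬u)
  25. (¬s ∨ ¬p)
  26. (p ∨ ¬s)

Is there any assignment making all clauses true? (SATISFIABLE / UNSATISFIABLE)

u = True:
  propagation gives r=False, t=False, q=False; an empty clause results — contradiction.
u = False:
  propagation gives r=False; an empty clause results — contradiction.
Every branch closes, so no satisfying assignment exists.

UNSATISFIABLE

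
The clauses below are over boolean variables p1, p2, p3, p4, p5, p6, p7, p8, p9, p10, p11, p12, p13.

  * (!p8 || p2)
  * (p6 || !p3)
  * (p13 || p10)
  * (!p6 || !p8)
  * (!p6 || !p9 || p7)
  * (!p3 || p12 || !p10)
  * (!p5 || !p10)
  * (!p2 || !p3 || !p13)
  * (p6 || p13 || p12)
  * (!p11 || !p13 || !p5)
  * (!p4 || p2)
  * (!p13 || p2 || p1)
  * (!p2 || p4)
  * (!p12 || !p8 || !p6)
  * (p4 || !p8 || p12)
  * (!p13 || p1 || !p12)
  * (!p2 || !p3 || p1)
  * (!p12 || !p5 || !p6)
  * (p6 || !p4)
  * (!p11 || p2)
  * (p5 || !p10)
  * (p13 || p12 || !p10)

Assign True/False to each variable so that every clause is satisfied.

p1 occurs only positively in the remaining clauses — set p1 = True.
Pure literal: p3 appears only negated; assign p3 = False.
Try p2 = True.
  then p4 is forced to True.
  then p6 is forced to True.
  then p8 is forced to False.
Branch on p5: take p5 = False.
  then p10 is forced to False.
  then p13 is forced to True.
For the remaining variables, p7 = False, p9 = False, p11 = True, p12 = True works.
Every clause has at least one true literal under this assignment.

p1 = T  p2 = T  p3 = F  p4 = T  p5 = F  p6 = T  p7 = F  p8 = F  p9 = F  p10 = F  p11 = T  p12 = T  p13 = T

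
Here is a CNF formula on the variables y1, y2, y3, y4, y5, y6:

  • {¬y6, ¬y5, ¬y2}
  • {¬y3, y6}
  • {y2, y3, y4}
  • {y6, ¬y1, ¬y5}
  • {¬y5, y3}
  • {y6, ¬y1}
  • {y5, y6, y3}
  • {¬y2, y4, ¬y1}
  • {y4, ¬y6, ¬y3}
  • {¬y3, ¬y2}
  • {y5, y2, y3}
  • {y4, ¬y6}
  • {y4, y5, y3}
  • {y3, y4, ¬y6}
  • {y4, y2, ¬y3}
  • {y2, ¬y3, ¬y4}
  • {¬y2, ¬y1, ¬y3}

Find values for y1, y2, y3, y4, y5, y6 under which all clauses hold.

Branch on y1: take y1 = True.
  then y6 is forced to True.
  then y4 is forced to True.
Try y2 = True.
  then y5 is forced to False.
  then y3 is forced to False.
Check each clause:
  1. {¬y6, ¬y5, ¬y2} — ¬y5 is true.
  2. {¬y3, y6} — ¬y3 is true.
  3. {y4, y3, y2} — y2 is true.
  4. {y6, ¬y1, ¬y5} — ¬y5 is true.
  5. {y3, ¬y5} — ¬y5 is true.
  6. {y6, ¬y1} — y6 is true.
  7. {y6, y3, y5} — y6 is true.
  8. {y4, ¬y1, ¬y2} — y4 is true.
  9. {y4, ¬y3, ¬y6} — y4 is true.
  10. {¬y3, ¬y2} — ¬y3 is true.
  11. {y3, y5, y2} — y2 is true.
  12. {¬y6, y4} — y4 is true.
  13. {y5, y3, y4} — y4 is true.
  14. {y4, ¬y6, y3} — y4 is true.
  15. {y4, ¬y3, y2} — y2 is true.
  16. {¬y4, y2, ¬y3} — y2 is true.
  17. {¬y2, ¬y1, ¬y3} — ¬y3 is true.

y1=True, y2=True, y3=False, y4=True, y5=False, y6=True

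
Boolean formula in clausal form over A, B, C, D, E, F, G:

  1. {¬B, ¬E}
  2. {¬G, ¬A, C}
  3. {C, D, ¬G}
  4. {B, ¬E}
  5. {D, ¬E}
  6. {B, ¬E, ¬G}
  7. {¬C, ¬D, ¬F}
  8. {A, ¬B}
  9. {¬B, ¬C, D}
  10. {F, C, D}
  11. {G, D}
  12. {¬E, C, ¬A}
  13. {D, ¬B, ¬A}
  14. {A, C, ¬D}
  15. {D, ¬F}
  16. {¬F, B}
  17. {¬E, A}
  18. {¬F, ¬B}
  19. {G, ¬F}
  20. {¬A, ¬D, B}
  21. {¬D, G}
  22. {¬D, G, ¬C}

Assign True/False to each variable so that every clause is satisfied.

A=True, B=True, C=True, D=True, E=False, F=False, G=True

Pure literal: E appears only negated; assign E = False.
Branch on A: take A = True.
Try B = True.
  then D is forced to True.
  then F is forced to False.
  then G is forced to True.
  then C is forced to True.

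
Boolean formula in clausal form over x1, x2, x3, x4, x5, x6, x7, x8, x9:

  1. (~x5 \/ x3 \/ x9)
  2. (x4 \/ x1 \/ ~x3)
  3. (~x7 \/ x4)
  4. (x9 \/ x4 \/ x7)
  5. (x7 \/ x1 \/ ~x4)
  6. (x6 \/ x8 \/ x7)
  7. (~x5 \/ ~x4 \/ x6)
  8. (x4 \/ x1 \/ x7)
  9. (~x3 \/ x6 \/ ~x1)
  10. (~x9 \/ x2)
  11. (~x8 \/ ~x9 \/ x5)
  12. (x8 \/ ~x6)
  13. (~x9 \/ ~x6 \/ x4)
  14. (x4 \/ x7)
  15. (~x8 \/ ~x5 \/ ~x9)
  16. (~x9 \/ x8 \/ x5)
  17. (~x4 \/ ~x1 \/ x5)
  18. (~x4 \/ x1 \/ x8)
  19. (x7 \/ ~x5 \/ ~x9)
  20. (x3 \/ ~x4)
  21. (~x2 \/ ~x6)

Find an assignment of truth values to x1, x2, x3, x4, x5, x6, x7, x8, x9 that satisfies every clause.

Set x1 = False and propagate.
Set x2 = False and propagate.
  then x9 is forced to False.
For the remaining variables, x3 = True, x4 = True, x5 = False, x6 = False, x7 = True, x8 = True works.
Every clause has at least one true literal under this assignment.

x1=False, x2=False, x3=True, x4=True, x5=False, x6=False, x7=True, x8=True, x9=False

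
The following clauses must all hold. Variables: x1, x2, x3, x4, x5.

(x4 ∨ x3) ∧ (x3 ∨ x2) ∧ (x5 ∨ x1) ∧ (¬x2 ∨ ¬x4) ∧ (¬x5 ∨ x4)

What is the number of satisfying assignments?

5

Satisfying assignments:
  x1=0 x2=0 x3=1 x4=1 x5=1
  x1=1 x2=0 x3=1 x4=0 x5=0
  x1=1 x2=0 x3=1 x4=1 x5=0
  x1=1 x2=0 x3=1 x4=1 x5=1
  x1=1 x2=1 x3=1 x4=0 x5=0
Count: 5.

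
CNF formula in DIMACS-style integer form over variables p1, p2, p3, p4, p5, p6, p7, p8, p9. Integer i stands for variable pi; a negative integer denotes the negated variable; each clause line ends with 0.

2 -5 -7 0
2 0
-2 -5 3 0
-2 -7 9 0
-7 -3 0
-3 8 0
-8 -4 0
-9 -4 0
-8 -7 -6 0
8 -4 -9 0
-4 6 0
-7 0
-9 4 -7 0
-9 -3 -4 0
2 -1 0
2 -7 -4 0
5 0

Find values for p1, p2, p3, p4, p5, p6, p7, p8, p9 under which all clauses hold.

p1=False  p2=True  p3=True  p4=False  p5=True  p6=True  p7=False  p8=True  p9=False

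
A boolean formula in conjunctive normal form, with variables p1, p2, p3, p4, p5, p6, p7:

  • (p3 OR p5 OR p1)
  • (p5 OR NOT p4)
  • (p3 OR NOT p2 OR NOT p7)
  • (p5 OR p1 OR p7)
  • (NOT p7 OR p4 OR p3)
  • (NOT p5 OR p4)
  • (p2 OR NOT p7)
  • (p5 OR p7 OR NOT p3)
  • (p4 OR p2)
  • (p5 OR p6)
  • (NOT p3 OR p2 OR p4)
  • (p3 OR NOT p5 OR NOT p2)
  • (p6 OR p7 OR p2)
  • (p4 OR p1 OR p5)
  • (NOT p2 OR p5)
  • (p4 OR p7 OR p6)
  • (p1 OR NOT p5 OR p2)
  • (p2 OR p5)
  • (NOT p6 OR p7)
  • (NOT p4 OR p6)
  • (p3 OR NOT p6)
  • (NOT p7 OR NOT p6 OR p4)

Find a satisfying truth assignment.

p1 = T  p2 = T  p3 = T  p4 = T  p5 = T  p6 = T  p7 = T

Pure literal: p1 appears only positively; assign p1 = True.
Branch on p2: take p2 = True.
  then p5 is forced to True.
  then p4 is forced to True.
  then p3 is forced to True.
  then p6 is forced to True.
  then p7 is forced to True.
Check each clause:
  1. (p5 OR p1 OR p3) — p1 is true.
  2. (NOT p4 OR p5) — p5 is true.
  3. (p3 OR NOT p7 OR NOT p2) — p3 is true.
  4. (p7 OR p1 OR p5) — p1 is true.
  5. (p3 OR p4 OR NOT p7) — p3 is true.
  6. (NOT p5 OR p4) — p4 is true.
  7. (NOT p7 OR p2) — p2 is true.
  8. (p7 OR p5 OR NOT p3) — p5 is true.
  9. (p4 OR p2) — p2 is true.
  10. (p6 OR p5) — p5 is true.
  11. (p4 OR p2 OR NOT p3) — p2 is true.
  12. (NOT p2 OR NOT p5 OR p3) — p3 is true.
  13. (p6 OR p7 OR p2) — p2 is true.
  14. (p1 OR p4 OR p5) — p1 is true.
  15. (NOT p2 OR p5) — p5 is true.
  16. (p4 OR p6 OR p7) — p4 is true.
  17. (p1 OR NOT p5 OR p2) — p1 is true.
  18. (p5 OR p2) — p2 is true.
  19. (p7 OR NOT p6) — p7 is true.
  20. (p6 OR NOT p4) — p6 is true.
  21. (p3 OR NOT p6) — p3 is true.
  22. (NOT p6 OR NOT p7 OR p4) — p4 is true.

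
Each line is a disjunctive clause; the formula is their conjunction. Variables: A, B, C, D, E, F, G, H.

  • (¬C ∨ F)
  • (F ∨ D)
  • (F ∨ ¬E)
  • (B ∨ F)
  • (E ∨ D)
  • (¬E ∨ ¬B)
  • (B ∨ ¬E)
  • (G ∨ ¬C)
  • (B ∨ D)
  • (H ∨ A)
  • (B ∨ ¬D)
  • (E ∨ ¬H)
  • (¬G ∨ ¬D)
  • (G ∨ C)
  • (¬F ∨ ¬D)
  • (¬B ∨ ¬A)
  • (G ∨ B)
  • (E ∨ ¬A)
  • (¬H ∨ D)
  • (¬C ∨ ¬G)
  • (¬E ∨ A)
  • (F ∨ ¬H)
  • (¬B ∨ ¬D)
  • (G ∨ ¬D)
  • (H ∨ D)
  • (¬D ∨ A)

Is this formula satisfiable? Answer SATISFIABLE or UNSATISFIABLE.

D = True:
  propagation gives B=True; an empty clause results — contradiction.
D = False:
  propagation gives F=True, E=True, B=False; an empty clause results — contradiction.
Every branch closes, so no satisfying assignment exists.

UNSATISFIABLE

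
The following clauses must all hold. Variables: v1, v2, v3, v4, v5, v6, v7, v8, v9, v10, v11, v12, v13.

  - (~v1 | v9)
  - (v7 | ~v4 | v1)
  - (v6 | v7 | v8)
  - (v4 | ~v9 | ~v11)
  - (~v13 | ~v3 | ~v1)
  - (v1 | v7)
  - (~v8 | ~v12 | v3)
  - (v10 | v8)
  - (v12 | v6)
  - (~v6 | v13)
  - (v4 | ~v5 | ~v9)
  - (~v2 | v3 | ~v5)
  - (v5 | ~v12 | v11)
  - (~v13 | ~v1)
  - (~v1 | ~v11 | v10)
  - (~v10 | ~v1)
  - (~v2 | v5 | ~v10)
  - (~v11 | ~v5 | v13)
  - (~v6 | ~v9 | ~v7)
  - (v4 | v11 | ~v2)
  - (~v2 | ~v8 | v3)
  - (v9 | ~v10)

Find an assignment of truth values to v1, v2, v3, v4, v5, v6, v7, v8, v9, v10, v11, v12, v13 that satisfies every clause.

v1=0, v2=0, v3=1, v4=0, v5=1, v6=1, v7=1, v8=1, v9=0, v10=0, v11=1, v12=1, v13=1

Pure literal: v2 appears only negated; assign v2 = False.
Set v1 = False and propagate.
  then v7 is forced to True.
Set v3 = True and propagate.
Branch on v4: take v4 = False.
The remaining clauses are satisfied by v5 = True, v6 = True, v8 = True, v9 = False, v10 = False, v11 = True, v12 = True, v13 = True.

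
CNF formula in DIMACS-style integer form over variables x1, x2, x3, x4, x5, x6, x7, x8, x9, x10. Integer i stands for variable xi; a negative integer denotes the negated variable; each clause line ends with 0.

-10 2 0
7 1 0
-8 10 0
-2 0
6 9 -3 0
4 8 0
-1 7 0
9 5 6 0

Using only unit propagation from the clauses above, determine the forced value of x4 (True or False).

True

(¬x2) is a unit clause: x2 = False.
In (x2 ∨ ¬x10), x2 is now false; ¬x10 must hold, so x10 = False.
In (¬x8 ∨ x10), x10 is now false; ¬x8 must hold, so x8 = False.
(x8 ∨ x4) with x8 = False leaves only x4, so x4 = True.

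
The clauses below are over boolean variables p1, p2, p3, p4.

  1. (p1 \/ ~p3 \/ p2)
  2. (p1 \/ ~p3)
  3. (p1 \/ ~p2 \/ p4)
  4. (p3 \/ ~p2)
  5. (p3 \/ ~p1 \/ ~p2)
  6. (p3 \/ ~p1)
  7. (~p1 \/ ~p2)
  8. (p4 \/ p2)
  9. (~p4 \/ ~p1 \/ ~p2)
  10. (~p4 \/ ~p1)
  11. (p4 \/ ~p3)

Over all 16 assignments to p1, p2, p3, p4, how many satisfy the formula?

Satisfying assignments:
  p1=0 p2=0 p3=0 p4=1
That's 1 in total.

1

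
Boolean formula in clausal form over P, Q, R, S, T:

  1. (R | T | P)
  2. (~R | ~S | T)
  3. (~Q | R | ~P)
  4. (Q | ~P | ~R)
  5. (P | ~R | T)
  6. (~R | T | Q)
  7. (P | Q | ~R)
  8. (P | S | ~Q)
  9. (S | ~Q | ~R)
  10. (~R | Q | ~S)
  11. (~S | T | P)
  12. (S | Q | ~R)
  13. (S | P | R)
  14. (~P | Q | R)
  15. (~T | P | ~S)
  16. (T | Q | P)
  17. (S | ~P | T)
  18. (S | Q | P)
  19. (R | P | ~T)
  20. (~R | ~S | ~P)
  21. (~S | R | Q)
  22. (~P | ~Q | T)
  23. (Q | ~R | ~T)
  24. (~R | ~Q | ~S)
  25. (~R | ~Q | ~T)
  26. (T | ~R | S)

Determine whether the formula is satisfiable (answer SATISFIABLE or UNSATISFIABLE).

R = True:
  Q = True:
    propagation gives S=True; an empty clause results — contradiction.
  Q = False:
    propagation gives P=False; an empty clause results — contradiction.
R = False:
  P = True:
    propagation gives Q=False; an empty clause results — contradiction.
  P = False:
    propagation gives T=True; an empty clause results — contradiction.
Every branch closes, so no satisfying assignment exists.

UNSATISFIABLE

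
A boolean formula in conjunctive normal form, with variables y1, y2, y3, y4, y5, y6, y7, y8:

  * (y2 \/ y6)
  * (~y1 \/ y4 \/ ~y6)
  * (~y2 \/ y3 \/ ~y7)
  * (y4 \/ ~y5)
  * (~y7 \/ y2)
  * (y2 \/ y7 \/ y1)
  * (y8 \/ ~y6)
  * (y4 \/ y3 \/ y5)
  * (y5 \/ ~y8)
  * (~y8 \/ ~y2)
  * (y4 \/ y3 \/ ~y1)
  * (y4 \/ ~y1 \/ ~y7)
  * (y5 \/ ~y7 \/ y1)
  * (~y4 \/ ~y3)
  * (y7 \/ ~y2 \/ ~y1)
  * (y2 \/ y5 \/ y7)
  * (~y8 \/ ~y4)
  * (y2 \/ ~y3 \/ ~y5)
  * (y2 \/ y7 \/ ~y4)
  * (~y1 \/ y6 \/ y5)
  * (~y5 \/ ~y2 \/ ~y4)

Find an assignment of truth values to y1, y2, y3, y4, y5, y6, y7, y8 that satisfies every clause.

Set y1 = False and propagate.
For the remaining variables, y2 = True, y3 = False, y4 = True, y5 = False, y6 = False, y7 = False, y8 = False works.
Check each clause:
  1. (y2 \/ y6) — y2 is true.
  2. (~y6 \/ y4 \/ ~y1) — ~y6 is true.
  3. (y3 \/ ~y7 \/ ~y2) — ~y7 is true.
  4. (y4 \/ ~y5) — ~y5 is true.
  5. (~y7 \/ y2) — ~y7 is true.
  6. (y2 \/ y7 \/ y1) — y2 is true.
  7. (~y6 \/ y8) — ~y6 is true.
  8. (y3 \/ y4 \/ y5) — y4 is true.
  9. (~y8 \/ y5) — ~y8 is true.
  10. (~y8 \/ ~y2) — ~y8 is true.
  11. (y3 \/ y4 \/ ~y1) — y4 is true.
  12. (y4 \/ ~y1 \/ ~y7) — ~y7 is true.
  13. (y5 \/ ~y7 \/ y1) — ~y7 is true.
  14. (~y4 \/ ~y3) — ~y3 is true.
  15. (y7 \/ ~y1 \/ ~y2) — ~y1 is true.
  16. (y5 \/ y2 \/ y7) — y2 is true.
  17. (~y8 \/ ~y4) — ~y8 is true.
  18. (~y3 \/ y2 \/ ~y5) — y2 is true.
  19. (~y4 \/ y7 \/ y2) — y2 is true.
  20. (y5 \/ ~y1 \/ y6) — ~y1 is true.
  21. (~y2 \/ ~y4 \/ ~y5) — ~y5 is true.

y1 = 0, y2 = 1, y3 = 0, y4 = 1, y5 = 0, y6 = 0, y7 = 0, y8 = 0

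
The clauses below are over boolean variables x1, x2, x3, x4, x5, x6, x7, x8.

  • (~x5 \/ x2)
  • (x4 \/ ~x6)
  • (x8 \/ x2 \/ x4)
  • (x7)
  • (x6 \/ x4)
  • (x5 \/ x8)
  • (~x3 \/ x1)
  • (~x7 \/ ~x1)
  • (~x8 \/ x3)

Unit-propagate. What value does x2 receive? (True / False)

(x7) stands alone — x7 = True.
(~x7 \/ ~x1): since x7 = True, the clause reduces to (~x1). x1 = False.
(x1 \/ ~x3) with x1 = False leaves only ~x3, so x3 = False.
In (~x8 \/ x3), x3 is now false; ~x8 must hold, so x8 = False.
(x5 \/ x8): since x8 = False, the clause reduces to (x5). x5 = True.
(~x5 \/ x2): since x5 = True, the clause reduces to (x2). x2 = True.

True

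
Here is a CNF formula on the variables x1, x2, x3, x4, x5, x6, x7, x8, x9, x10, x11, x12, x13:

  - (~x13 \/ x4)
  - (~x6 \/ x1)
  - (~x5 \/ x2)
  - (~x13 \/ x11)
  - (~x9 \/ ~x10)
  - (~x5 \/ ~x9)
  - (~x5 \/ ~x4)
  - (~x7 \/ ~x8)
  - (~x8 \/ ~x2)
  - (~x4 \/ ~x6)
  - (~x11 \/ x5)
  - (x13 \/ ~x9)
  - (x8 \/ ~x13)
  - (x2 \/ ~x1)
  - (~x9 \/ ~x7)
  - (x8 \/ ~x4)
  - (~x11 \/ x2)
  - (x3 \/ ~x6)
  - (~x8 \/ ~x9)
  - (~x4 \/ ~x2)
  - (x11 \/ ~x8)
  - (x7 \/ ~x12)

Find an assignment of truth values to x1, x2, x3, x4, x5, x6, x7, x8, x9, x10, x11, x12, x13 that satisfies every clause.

x6 occurs only negated in the remaining clauses — set x6 = False.
Pure literal: x9 appears only negated; assign x9 = False.
Try x1 = False.
For the remaining variables, x2 = False, x3 = False, x4 = False, x5 = False, x7 = True, x8 = False, x10 = False, x11 = False, x12 = True, x13 = False works.
Check each clause:
  1. (~x13 \/ x4) — ~x13 is true.
  2. (~x6 \/ x1) — ~x6 is true.
  3. (x2 \/ ~x5) — ~x5 is true.
  4. (x11 \/ ~x13) — ~x13 is true.
  5. (~x10 \/ ~x9) — ~x10 is true.
  6. (~x5 \/ ~x9) — ~x5 is true.
  7. (~x4 \/ ~x5) — ~x5 is true.
  8. (~x7 \/ ~x8) — ~x8 is true.
  9. (~x2 \/ ~x8) — ~x8 is true.
  10. (~x4 \/ ~x6) — ~x6 is true.
  11. (x5 \/ ~x11) — ~x11 is true.
  12. (x13 \/ ~x9) — ~x9 is true.
  13. (x8 \/ ~x13) — ~x13 is true.
  14. (x2 \/ ~x1) — ~x1 is true.
  15. (~x9 \/ ~x7) — ~x9 is true.
  16. (~x4 \/ x8) — ~x4 is true.
  17. (~x11 \/ x2) — ~x11 is true.
  18. (~x6 \/ x3) — ~x6 is true.
  19. (~x8 \/ ~x9) — ~x8 is true.
  20. (~x2 \/ ~x4) — ~x4 is true.
  21. (x11 \/ ~x8) — ~x8 is true.
  22. (x7 \/ ~x12) — x7 is true.

x1 = F, x2 = F, x3 = F, x4 = F, x5 = F, x6 = F, x7 = T, x8 = F, x9 = F, x10 = F, x11 = F, x12 = T, x13 = F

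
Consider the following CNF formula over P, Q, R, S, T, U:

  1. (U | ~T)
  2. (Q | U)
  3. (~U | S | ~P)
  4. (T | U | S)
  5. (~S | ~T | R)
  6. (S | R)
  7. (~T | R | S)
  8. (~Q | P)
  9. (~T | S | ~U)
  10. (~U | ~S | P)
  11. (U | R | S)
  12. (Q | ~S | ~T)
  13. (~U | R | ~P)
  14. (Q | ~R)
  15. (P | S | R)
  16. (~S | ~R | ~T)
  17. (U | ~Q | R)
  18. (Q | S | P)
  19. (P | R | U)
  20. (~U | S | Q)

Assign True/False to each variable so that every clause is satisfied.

P=1, Q=1, R=1, S=1, T=0, U=0

Check each clause:
  1. (~T | U) — ~T is true.
  2. (Q | U) — Q is true.
  3. (S | ~U | ~P) — ~U is true.
  4. (T | U | S) — S is true.
  5. (R | ~T | ~S) — R is true.
  6. (S | R) — R is true.
  7. (~T | S | R) — R is true.
  8. (P | ~Q) — P is true.
  9. (~T | S | ~U) — ~U is true.
  10. (~U | ~S | P) — P is true.
  11. (S | U | R) — R is true.
  12. (Q | ~S | ~T) — Q is true.
  13. (~P | R | ~U) — ~U is true.
  14. (Q | ~R) — Q is true.
  15. (R | S | P) — P is true.
  16. (~T | ~R | ~S) — ~T is true.
  17. (R | ~Q | U) — R is true.
  18. (S | Q | P) — P is true.
  19. (P | U | R) — P is true.
  20. (~U | Q | S) — Q is true.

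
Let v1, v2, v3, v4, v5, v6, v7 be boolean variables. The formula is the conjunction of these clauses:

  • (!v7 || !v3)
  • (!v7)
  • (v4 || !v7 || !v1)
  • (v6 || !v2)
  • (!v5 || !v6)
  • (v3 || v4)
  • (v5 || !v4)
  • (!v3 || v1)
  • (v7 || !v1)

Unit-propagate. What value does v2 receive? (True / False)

(!v7) is a unit clause: v7 = False.
(!v1 || v7): since v7 = False, the clause reduces to (!v1). v1 = False.
From (!v3 || v1) and v1 = False: v3 = False.
(v4 || v3): since v3 = False, the clause reduces to (v4). v4 = True.
(v5 || !v4) with v4 = True leaves only v5, so v5 = True.
(!v5 || !v6) with v5 = True leaves only !v6, so v6 = False.
(!v2 || v6) with v6 = False leaves only !v2, so v2 = False.

False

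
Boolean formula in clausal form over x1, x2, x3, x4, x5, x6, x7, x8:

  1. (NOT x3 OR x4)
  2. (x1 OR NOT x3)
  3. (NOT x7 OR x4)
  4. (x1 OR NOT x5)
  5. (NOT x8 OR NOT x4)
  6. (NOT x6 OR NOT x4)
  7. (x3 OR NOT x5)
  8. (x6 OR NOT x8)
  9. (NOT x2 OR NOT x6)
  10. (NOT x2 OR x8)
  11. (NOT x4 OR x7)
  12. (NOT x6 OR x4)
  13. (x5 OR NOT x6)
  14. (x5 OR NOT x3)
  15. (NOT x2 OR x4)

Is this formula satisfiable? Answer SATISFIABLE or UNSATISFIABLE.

Pure literal: x1 appears only positively; assign x1 = True.
Pure literal: x2 appears only negated; assign x2 = False.
Try x3 = False.
  then x5 is forced to False.
  then x6 is forced to False.
  then x8 is forced to False.
Set x4 = True and propagate.
  then x7 is forced to True.
So x1 = True  x2 = False  x3 = False  x4 = True  x5 = False  x6 = False  x7 = True  x8 = False is a satisfying assignment.

SATISFIABLE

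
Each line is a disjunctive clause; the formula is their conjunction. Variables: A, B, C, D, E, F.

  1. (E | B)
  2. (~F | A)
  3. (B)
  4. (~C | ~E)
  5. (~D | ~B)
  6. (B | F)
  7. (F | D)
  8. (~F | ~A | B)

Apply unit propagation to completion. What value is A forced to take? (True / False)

True

(B) is a unit clause: B = True.
In (~B | ~D), ~B is now false; ~D must hold, so D = False.
(F | D): since D = False, the clause reduces to (F). F = True.
From (~F | A) and F = True: A = True.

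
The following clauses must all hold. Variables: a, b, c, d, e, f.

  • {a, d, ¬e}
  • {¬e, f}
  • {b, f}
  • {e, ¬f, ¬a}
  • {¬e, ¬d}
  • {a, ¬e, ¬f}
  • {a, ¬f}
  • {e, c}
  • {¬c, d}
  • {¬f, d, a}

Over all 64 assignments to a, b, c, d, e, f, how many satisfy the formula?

The models are:
  a=F b=T c=T d=T e=F f=F
  a=T b=F c=F d=F e=T f=T
  a=T b=T c=F d=F e=T f=T
  a=T b=T c=T d=T e=F f=F
Count: 4.

4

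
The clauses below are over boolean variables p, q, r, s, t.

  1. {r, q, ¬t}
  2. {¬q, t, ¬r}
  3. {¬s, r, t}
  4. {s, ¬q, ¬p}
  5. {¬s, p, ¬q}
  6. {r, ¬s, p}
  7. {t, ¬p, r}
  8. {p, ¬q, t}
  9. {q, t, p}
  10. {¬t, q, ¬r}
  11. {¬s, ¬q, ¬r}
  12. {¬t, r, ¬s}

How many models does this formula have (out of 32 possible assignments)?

The models are:
  p=F q=T r=F s=F t=T
  p=F q=T r=T s=F t=T
  p=T q=F r=T s=F t=F
  p=T q=F r=T s=T t=F
That's 4 in total.

4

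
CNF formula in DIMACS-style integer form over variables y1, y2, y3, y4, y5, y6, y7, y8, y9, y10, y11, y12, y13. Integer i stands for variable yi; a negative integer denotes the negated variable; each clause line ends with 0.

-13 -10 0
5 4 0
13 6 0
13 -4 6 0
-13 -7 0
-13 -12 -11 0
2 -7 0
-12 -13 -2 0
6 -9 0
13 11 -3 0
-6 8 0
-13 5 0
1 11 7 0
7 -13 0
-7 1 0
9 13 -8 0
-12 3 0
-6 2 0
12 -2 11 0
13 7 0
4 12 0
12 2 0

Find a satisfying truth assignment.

y1=T, y2=T, y3=T, y4=F, y5=T, y6=T, y7=T, y8=T, y9=T, y10=T, y11=T, y12=T, y13=F

Check each clause:
  1. (~y10 | ~y13) — ~y13 is true.
  2. (y4 | y5) — y5 is true.
  3. (y6 | y13) — y6 is true.
  4. (y6 | ~y4 | y13) — ~y4 is true.
  5. (~y7 | ~y13) — ~y13 is true.
  6. (~y13 | ~y11 | ~y12) — ~y13 is true.
  7. (~y7 | y2) — y2 is true.
  8. (~y13 | ~y12 | ~y2) — ~y13 is true.
  9. (y6 | ~y9) — y6 is true.
  10. (y11 | y13 | ~y3) — y11 is true.
  11. (y8 | ~y6) — y8 is true.
  12. (y5 | ~y13) — ~y13 is true.
  13. (y11 | y1 | y7) — y1 is true.
  14. (~y13 | y7) — ~y13 is true.
  15. (y1 | ~y7) — y1 is true.
  16. (y13 | y9 | ~y8) — y9 is true.
  17. (y3 | ~y12) — y3 is true.
  18. (y2 | ~y6) — y2 is true.
  19. (y12 | ~y2 | y11) — y11 is true.
  20. (y7 | y13) — y7 is true.
  21. (y12 | y4) — y12 is true.
  22. (y12 | y2) — y2 is true.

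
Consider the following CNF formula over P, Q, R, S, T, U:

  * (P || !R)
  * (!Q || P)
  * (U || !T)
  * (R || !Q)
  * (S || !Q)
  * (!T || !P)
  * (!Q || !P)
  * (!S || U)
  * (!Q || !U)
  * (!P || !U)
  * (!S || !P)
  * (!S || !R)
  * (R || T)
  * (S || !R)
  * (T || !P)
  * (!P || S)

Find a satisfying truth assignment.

Q occurs only negated in the remaining clauses — set Q = False.
Try P = False.
  then R is forced to False.
  then T is forced to True.
  then U is forced to True.
S is now unconstrained; take S = True.
Every clause has at least one true literal under this assignment.
Check each clause:
  1. (!R || P) — !R is true.
  2. (!Q || P) — !Q is true.
  3. (!T || U) — U is true.
  4. (!Q || R) — !Q is true.
  5. (!Q || S) — S is true.
  6. (!T || !P) — !P is true.
  7. (!P || !Q) — !P is true.
  8. (U || !S) — U is true.
  9. (!U || !Q) — !Q is true.
  10. (!U || !P) — !P is true.
  11. (!S || !P) — !P is true.
  12. (!S || !R) — !R is true.
  13. (T || R) — T is true.
  14. (S || !R) — S is true.
  15. (T || !P) — T is true.
  16. (!P || S) — S is true.

P = 0, Q = 0, R = 0, S = 1, T = 1, U = 1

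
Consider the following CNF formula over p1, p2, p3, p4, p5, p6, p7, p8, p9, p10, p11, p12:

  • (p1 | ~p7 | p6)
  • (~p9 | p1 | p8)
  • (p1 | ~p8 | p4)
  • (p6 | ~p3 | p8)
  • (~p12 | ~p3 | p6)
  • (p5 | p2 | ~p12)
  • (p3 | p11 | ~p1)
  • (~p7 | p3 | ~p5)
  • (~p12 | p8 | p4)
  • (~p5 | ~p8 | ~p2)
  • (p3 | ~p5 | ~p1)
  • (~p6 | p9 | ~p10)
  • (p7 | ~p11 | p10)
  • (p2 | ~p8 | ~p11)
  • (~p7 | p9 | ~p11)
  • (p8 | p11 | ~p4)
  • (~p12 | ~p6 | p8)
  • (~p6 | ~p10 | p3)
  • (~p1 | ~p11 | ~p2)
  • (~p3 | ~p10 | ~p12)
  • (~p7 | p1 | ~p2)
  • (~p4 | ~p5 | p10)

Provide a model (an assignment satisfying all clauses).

p1=F  p2=T  p3=F  p4=T  p5=F  p6=F  p7=F  p8=T  p9=F  p10=T  p11=T  p12=F

p12 occurs only negated in the remaining clauses — set p12 = False.
Set p1 = False and propagate.
Set p2 = True and propagate.
  then p7 is forced to False.
For the remaining variables, p3 = False, p4 = True, p5 = False, p6 = False, p8 = True, p9 = False, p10 = True, p11 = True works.
Every clause has at least one true literal under this assignment.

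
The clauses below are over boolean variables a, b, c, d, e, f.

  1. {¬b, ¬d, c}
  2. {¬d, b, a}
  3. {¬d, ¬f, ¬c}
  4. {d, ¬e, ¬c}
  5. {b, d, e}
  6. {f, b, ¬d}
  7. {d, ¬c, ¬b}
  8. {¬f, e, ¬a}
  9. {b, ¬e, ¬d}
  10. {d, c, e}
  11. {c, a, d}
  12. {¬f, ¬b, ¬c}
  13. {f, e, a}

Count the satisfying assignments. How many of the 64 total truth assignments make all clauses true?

Satisfying assignments:
  a=0 b=1 c=1 d=1 e=1 f=0
  a=1 b=0 c=0 d=0 e=1 f=0
  a=1 b=0 c=0 d=0 e=1 f=1
  a=1 b=1 c=0 d=0 e=1 f=0
  a=1 b=1 c=0 d=0 e=1 f=1
  a=1 b=1 c=1 d=1 e=0 f=0
  a=1 b=1 c=1 d=1 e=1 f=0
Count: 7.

7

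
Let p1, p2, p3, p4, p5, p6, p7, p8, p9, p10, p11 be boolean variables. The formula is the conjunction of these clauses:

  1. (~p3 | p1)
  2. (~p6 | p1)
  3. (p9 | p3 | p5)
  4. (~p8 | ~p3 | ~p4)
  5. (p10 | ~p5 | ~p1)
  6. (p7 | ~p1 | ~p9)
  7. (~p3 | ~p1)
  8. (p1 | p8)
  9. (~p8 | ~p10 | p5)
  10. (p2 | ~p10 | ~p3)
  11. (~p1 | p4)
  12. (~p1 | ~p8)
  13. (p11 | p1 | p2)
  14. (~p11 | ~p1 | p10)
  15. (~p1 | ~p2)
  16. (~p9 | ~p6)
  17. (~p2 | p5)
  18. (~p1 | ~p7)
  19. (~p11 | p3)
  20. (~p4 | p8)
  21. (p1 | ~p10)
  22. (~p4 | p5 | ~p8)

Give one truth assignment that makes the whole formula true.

Pure literal: p6 appears only negated; assign p6 = False.
Set p1 = False and propagate.
  then p3 is forced to False.
  then p8 is forced to True.
  then p11 is forced to False.
  then p2 is forced to True.
  then p5 is forced to True.
  then p10 is forced to False.
p4, p7, p9 are now unconstrained; take p4 = True, p7 = False, p9 = True.
Check each clause:
  1. (~p3 | p1) — ~p3 is true.
  2. (~p6 | p1) — ~p6 is true.
  3. (p9 | p5 | p3) — p9 is true.
  4. (~p4 | ~p3 | ~p8) — ~p3 is true.
  5. (~p5 | ~p1 | p10) — ~p1 is true.
  6. (~p1 | ~p9 | p7) — ~p1 is true.
  7. (~p1 | ~p3) — ~p3 is true.
  8. (p8 | p1) — p8 is true.
  9. (~p10 | p5 | ~p8) — p5 is true.
  10. (~p10 | p2 | ~p3) — p2 is true.
  11. (p4 | ~p1) — p4 is true.
  12. (~p8 | ~p1) — ~p1 is true.
  13. (p1 | p2 | p11) — p2 is true.
  14. (~p11 | p10 | ~p1) — ~p11 is true.
  15. (~p1 | ~p2) — ~p1 is true.
  16. (~p9 | ~p6) — ~p6 is true.
  17. (p5 | ~p2) — p5 is true.
  18. (~p1 | ~p7) — ~p7 is true.
  19. (p3 | ~p11) — ~p11 is true.
  20. (~p4 | p8) — p8 is true.
  21. (~p10 | p1) — ~p10 is true.
  22. (~p4 | p5 | ~p8) — p5 is true.

p1=F  p2=T  p3=F  p4=T  p5=T  p6=F  p7=F  p8=T  p9=T  p10=F  p11=F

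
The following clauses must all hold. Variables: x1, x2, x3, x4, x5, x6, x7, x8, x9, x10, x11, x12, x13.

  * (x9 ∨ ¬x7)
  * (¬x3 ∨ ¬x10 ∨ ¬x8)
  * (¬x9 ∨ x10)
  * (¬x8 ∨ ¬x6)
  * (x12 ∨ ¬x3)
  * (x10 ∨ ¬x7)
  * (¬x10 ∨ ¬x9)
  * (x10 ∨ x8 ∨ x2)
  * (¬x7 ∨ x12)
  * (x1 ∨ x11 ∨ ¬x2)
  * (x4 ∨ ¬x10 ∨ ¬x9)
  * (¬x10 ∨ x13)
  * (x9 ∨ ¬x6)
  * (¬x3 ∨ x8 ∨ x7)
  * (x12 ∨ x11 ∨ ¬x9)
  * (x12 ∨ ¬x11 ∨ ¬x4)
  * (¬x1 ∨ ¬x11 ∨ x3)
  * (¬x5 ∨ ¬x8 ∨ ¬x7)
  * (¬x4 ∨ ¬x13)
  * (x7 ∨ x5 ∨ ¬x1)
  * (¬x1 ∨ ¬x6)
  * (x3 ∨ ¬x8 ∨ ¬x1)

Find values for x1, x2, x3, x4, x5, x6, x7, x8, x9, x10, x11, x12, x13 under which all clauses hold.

x1=1  x2=1  x3=1  x4=0  x5=1  x6=0  x7=0  x8=1  x9=0  x10=0  x11=1  x12=1  x13=1

x6 occurs only negated in the remaining clauses — set x6 = False.
x12 occurs only positively in the remaining clauses — set x12 = True.
Try x1 = True.
Set x2 = True and propagate.
For the remaining variables, x3 = True, x4 = False, x5 = True, x7 = False, x8 = True, x9 = False, x10 = False, x11 = True, x13 = True works.
Every clause has at least one true literal under this assignment.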